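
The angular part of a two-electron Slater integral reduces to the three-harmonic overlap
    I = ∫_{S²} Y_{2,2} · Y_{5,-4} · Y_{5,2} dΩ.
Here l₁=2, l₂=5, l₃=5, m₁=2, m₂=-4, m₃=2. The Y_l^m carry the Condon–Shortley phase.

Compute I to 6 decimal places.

-0.137240

Rules hold: Σm=0, L=12 even, 3≤5≤7.
N = 5·11·11 = 605
Δ = 2!·2!·8!/13! = 1/38610
Racah Σ t=0..2: t=0:+1/2880 t=1:−1/576 t=2:+1/2880 = -1/960
⇒ 3j(2 5 5; 0 0 0)² = 10/429, sgn +1
Racah Σ t=0..0: t=0:+1/20160 = 1/20160
⇒ 3j(2 5 5; 2 -4 2)² = 12/715, sgn -1
4πI² = N·(3j₀)²·(3jₘ)² = 40/169
I = -1·√(0.236686/4π) = -0.13724032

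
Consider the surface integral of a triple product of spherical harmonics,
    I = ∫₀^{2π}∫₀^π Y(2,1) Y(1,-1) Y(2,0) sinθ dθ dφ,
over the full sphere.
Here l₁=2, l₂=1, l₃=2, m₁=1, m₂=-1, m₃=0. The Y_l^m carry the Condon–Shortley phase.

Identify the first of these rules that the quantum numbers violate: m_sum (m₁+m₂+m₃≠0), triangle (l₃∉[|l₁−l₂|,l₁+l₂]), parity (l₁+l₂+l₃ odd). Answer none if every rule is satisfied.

parity

Σmᵢ = 0  ✓
l₃∈[|l₁−l₂|,l₁+l₂]=[1,3], have l₃=2  ✓
Σlᵢ = 5 ⇒ odd  ✗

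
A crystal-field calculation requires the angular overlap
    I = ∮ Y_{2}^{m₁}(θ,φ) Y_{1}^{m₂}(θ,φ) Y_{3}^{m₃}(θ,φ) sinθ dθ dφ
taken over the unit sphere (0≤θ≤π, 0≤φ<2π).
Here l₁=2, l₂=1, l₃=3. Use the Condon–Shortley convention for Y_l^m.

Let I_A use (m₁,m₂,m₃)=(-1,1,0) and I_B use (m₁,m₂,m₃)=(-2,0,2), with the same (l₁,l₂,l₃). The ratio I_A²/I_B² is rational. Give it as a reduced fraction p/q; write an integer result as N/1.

Shared (l₁,l₂,l₃)=(2,1,3): N and (l;000)² cancel in I_A²/I_B².
A: Δ = 0!·4!·2!/7! = 1/105; Racah Σ t=0..0: t=0:+1/12 = 1/12; ⇒ 3j(2 1 3; -1 1 0)² = 1/35, sgn -1
B: Δ = 0!·4!·2!/7! = 1/105; Racah Σ t=0..0: t=0:+1/24 = 1/24; ⇒ 3j(2 1 3; -2 0 2)² = 1/21, sgn -1
I_A²/I_B² = (1/35)/(1/21) = 3/5

3/5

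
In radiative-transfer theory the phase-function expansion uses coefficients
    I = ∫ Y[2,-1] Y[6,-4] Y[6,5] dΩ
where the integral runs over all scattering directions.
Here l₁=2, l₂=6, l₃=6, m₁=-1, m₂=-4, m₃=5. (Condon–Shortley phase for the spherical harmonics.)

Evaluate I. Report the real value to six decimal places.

-0.197649

Rules hold: Σm=0, L=14 even, 4≤6≤8.
N = 5·13·13 = 845
Δ = 2!·2!·10!/15! = 1/90090
Racah Σ t=0..2: t=0:+1/69120 t=1:−1/14400 t=2:+1/69120 = -7/172800
⇒ 3j(2 6 6; 0 0 0)² = 14/715, sgn -1
Racah Σ t=1..2: t=1:−1/725760 t=2:+1/7257600 = -1/806400
⇒ 3j(2 6 6; -1 -4 5)² = 27/910, sgn +1
4πI² = N·(3j₀)²·(3jₘ)² = 27/55
I = -1·√(0.490909/4π) = -0.19764945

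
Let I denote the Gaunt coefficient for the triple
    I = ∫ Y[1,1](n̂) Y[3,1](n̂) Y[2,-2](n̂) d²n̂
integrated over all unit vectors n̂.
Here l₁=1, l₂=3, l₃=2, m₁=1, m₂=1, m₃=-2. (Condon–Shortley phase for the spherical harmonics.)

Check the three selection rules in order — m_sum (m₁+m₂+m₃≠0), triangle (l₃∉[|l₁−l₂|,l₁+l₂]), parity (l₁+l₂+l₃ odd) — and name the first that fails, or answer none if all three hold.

azimuthal sum: 1 + 1 − 2 = 0  ✓
2 ≤ 2 ≤ 4 (triangle on l)  ✓
L = 1 + 3 + 2 = 6 (even)  ✓

none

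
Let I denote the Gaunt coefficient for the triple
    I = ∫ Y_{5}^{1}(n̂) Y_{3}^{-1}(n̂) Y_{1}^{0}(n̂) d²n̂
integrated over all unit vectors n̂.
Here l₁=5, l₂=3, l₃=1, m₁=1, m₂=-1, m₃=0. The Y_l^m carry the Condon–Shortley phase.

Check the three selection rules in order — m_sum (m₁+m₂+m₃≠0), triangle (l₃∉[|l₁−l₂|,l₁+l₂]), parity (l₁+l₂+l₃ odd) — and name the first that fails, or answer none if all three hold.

triangle

azimuthal sum: 1 − 1 + 0 = 0  ✓
2 ≤ 1 ≤ 8 (triangle on l)  ✗
L = 5 + 3 + 1 = 9 (odd)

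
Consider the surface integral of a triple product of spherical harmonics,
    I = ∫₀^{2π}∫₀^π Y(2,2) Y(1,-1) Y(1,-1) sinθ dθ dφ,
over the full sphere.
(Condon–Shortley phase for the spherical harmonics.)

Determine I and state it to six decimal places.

m-sum 0 ✓  L=4 even ✓  1≤1≤3 ✓
Π(2lᵢ+1) = 5×3×3 = 45
triangle coeff Δ(2,1,1) = 1/30
Σ_t [1,1]: t=1:−1/1 = -1/1
(3j)²=2/15 [(2 1 1; 0 0 0)], sign=+1
Σ_t [0,0]: t=0:+1/4 = 1/4
(3j)²=1/5 [(2 1 1; 2 -1 -1)], sign=+1
⇒ 4πI² = 6/5
I = (+1)√(6/5/(4π)) = 0.30901936

0.309019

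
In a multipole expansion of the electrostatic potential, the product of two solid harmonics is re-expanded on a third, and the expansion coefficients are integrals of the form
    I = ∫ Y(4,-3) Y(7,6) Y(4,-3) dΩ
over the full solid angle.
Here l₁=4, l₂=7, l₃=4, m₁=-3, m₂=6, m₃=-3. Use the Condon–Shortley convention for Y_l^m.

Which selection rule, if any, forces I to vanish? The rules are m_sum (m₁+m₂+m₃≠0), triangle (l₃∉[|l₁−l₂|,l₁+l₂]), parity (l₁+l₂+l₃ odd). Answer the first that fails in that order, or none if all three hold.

parity

Σmᵢ = 0  ✓
l₃∈[|l₁−l₂|,l₁+l₂]=[3,11], have l₃=4  ✓
Σlᵢ = 15 ⇒ odd  ✗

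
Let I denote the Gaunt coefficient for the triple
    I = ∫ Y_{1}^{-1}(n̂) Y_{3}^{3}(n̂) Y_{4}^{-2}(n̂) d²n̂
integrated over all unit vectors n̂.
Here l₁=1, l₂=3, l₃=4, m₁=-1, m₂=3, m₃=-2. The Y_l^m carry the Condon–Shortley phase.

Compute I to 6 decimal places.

0.061558

Checks pass: Σm=0; 8 even; l₃=4∈[2,4].
(2·1+1)(2·3+1)(2·4+1) = 189
Δ: 0! 2! 6! / 9! → 1/252
sum: t=0:+1/36 = 1/36
3j²(1 3 4; 0 0 0) = Δ·Π!·Σ² = 4/63  (sign +1)
sum: t=0:+1/1440 = 1/1440
3j²(1 3 4; -1 3 -2) = Δ·Π!·Σ² = 1/252  (sign +1)
combine: 4πI² = 189·4/63·1/252 = 1/21
take √, sign +1: I = 0.06155813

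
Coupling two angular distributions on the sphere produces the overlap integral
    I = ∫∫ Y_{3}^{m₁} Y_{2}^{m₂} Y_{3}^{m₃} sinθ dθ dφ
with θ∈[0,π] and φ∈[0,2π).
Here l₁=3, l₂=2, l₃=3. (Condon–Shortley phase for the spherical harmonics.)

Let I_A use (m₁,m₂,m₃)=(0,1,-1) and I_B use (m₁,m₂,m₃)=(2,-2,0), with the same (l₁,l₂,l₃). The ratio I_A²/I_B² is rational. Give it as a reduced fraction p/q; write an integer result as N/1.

1/10

Shared (l₁,l₂,l₃)=(3,2,3): N and (l;000)² cancel in I_A²/I_B².
A: Δ = 2!·4!·2!/9! = 1/3780; Racah Σ t=1..2: t=1:−1/8 t=2:+1/12 = -1/24; ⇒ 3j(3 2 3; 0 1 -1)² = 1/210, sgn -1
B: Δ = 2!·4!·2!/9! = 1/3780; Racah Σ t=0..0: t=0:+1/24 = 1/24; ⇒ 3j(3 2 3; 2 -2 0)² = 1/21, sgn -1
I_A²/I_B² = (1/210)/(1/21) = 1/10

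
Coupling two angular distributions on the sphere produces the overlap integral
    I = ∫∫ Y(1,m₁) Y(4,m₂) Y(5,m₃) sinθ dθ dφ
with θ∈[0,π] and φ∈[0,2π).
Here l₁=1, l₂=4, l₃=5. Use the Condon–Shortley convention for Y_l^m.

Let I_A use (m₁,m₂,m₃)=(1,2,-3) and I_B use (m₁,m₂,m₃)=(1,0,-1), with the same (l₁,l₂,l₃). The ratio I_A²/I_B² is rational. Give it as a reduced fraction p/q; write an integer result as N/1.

Shared (l₁,l₂,l₃)=(1,4,5): N and (l;000)² cancel in I_A²/I_B².
A: Δ = 0!·2!·8!/11! = 1/495; Racah Σ t=0..0: t=0:+1/2880 = 1/2880; ⇒ 3j(1 4 5; 1 2 -3)² = 28/495, sgn +1
B: Δ = 0!·2!·8!/11! = 1/495; Racah Σ t=0..0: t=0:+1/1152 = 1/1152; ⇒ 3j(1 4 5; 1 0 -1)² = 1/33, sgn +1
I_A²/I_B² = (28/495)/(1/33) = 28/15

28/15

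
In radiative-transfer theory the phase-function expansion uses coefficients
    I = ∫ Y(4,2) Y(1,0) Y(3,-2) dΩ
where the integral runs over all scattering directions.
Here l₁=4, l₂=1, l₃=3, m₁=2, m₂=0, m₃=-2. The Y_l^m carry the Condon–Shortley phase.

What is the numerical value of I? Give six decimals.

m-sum 0 ✓  L=8 even ✓  3≤3≤5 ✓
Π(2lᵢ+1) = 9×3×7 = 189
triangle coeff Δ(4,1,3) = 1/252
Σ_t [1,1]: t=1:−1/36 = -1/36
(3j)²=4/63 [(4 1 3; 0 0 0)], sign=+1
Σ_t [1,1]: t=1:−1/120 = -1/120
(3j)²=1/21 [(4 1 3; 2 0 -2)], sign=+1
⇒ 4πI² = 4/7
I = (+1)√(4/7/(4π)) = 0.21324362

0.213244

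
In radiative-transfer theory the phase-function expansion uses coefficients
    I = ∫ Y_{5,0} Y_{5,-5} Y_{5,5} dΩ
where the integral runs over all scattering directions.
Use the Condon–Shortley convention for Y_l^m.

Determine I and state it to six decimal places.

Σlᵢ=15 odd — θ-integrand is odd under cosθ→−cosθ; I=0

0.000000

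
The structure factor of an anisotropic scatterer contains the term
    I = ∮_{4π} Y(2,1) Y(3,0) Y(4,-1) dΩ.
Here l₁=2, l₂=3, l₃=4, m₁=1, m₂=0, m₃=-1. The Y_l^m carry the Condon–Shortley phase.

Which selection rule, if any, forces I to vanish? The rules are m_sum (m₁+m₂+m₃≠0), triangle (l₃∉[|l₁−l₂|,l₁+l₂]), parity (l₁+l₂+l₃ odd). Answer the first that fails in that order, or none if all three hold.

m₁+m₂+m₃ = 1 + 0 − 1 = 0  ✓
triangle: |2−3|=1 ≤ l₃=4 ≤ 2+3=5  ✓
parity: l₁+l₂+l₃ = 9 is odd  ✗

parity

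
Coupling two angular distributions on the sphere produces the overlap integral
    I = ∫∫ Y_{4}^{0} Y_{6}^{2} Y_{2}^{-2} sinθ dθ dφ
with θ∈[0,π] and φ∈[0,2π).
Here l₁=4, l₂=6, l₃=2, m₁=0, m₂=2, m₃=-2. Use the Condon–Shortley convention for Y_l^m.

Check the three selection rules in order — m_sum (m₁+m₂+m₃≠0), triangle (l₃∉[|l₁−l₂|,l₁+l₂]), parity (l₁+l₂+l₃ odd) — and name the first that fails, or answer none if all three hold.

Σmᵢ = 0  ✓
l₃∈[|l₁−l₂|,l₁+l₂]=[2,10], have l₃=2  ✓
Σlᵢ = 12 ⇒ even  ✓

none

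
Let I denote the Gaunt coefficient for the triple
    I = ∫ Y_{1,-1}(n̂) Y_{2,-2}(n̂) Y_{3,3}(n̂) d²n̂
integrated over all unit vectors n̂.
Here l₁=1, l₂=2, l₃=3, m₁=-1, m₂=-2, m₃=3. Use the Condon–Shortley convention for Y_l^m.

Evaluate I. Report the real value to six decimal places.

-0.319865

Rules hold: Σm=0, L=6 even, 1≤3≤3.
N = 3·5·7 = 105
Δ = 0!·2!·4!/7! = 1/105
Racah Σ t=0..0: t=0:+1/4 = 1/4
⇒ 3j(1 2 3; 0 0 0)² = 3/35, sgn -1
Racah Σ t=0..0: t=0:+1/48 = 1/48
⇒ 3j(1 2 3; -1 -2 3)² = 1/7, sgn +1
4πI² = N·(3j₀)²·(3jₘ)² = 9/7
I = -1·√(1.28571/4π) = -0.31986543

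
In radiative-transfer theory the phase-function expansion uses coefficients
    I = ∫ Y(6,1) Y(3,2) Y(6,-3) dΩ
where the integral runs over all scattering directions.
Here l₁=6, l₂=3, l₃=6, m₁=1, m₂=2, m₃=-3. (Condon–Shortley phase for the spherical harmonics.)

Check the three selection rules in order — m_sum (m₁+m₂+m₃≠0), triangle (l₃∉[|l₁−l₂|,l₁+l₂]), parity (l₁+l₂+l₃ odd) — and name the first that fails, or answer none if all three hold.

Σmᵢ = 0  ✓
l₃∈[|l₁−l₂|,l₁+l₂]=[3,9], have l₃=6  ✓
Σlᵢ = 15 ⇒ odd  ✗

parity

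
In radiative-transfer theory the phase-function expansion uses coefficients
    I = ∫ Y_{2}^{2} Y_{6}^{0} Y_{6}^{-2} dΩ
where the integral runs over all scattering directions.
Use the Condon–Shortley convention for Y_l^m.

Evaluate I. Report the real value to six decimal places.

Checks pass: Σm=0; 14 even; l₃=6∈[4,8].
(2·2+1)(2·6+1)(2·6+1) = 845
Δ: 2! 2! 10! / 15! → 1/90090
sum: t=0:+1/69120 t=1:−1/14400 t=2:+1/69120 = -7/172800
3j²(2 6 6; 0 0 0) = Δ·Π!·Σ² = 14/715  (sign -1)
sum: t=0:+1/69120 = 1/69120
3j²(2 6 6; 2 0 -2) = Δ·Π!·Σ² = 4/143  (sign +1)
combine: 4πI² = 845·14/715·4/143 = 56/121
take √, sign -1: I = -0.19190947

-0.191909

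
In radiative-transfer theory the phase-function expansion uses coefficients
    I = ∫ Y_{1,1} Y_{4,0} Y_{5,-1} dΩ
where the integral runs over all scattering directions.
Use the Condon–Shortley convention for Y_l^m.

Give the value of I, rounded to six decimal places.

-0.190188

m-sum 0 ✓  L=10 even ✓  3≤5≤5 ✓
Π(2lᵢ+1) = 3×9×11 = 297
triangle coeff Δ(1,4,5) = 1/495
Σ_t [0,0]: t=0:+1/576 = 1/576
(3j)²=5/99 [(1 4 5; 0 0 0)], sign=-1
Σ_t [0,0]: t=0:+1/1152 = 1/1152
(3j)²=1/33 [(1 4 5; 1 0 -1)], sign=+1
⇒ 4πI² = 5/11
I = (-1)√(5/11/(4π)) = -0.19018827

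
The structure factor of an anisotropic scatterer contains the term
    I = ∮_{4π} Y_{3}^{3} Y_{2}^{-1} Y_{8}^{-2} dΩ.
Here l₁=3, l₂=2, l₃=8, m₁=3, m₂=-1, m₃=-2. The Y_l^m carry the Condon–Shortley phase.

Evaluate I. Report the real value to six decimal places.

l₃=8 ∉ [1,5] — triangle fails ⇒ I = 0

0.000000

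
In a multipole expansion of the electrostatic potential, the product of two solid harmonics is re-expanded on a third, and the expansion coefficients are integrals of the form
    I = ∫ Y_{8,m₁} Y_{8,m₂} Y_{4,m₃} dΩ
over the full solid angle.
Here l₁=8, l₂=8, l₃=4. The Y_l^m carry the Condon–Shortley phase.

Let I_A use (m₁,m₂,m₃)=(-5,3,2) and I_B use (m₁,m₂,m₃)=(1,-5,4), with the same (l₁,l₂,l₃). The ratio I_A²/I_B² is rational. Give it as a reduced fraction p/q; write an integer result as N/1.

12/55

Same 8,8,4: normalisation and zero-m 3j drop out of the ratio.
A: Δ: 12! 4! 4! / 21! → 1/185175900; sum: t=9:−1/209018880 t=10:+1/261273600 t=11:−1/3832012800 = -1/821145600; 3j²(8 8 4; -5 3 2) = Δ·Π!·Σ² = 2/969  (sign -1)
B: Δ: 12! 4! 4! / 21! → 1/185175900; sum: t=3:−1/1254113280 = -1/1254113280; 3j²(8 8 4; 1 -5 4) = Δ·Π!·Σ² = 55/5814  (sign -1)
I_A²/I_B² = (2/969)/(55/5814) = 12/55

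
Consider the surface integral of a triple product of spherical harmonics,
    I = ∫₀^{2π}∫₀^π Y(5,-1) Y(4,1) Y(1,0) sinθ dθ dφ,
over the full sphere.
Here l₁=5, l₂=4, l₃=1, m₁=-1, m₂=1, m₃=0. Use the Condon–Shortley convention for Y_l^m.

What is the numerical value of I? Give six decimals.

m-sum 0 ✓  L=10 even ✓  1≤1≤9 ✓
Π(2lᵢ+1) = 11×9×3 = 297
triangle coeff Δ(5,4,1) = 1/495
Σ_t [4,4]: t=4:+1/576 = 1/576
(3j)²=5/99 [(5 4 1; 0 0 0)], sign=-1
Σ_t [5,5]: t=5:−1/720 = -1/720
(3j)²=8/165 [(5 4 1; -1 1 0)], sign=+1
⇒ 4πI² = 8/11
I = (-1)√(8/11/(4π)) = -0.24057125

-0.240571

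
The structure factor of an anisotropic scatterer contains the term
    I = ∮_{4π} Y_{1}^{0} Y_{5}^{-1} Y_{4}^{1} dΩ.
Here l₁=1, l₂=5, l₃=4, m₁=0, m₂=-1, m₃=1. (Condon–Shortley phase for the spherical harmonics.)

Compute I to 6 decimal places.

Rules hold: Σm=0, L=10 even, 4≤4≤6.
N = 3·11·9 = 297
Δ = 2!·0!·8!/11! = 1/495
Racah Σ t=1..1: t=1:−1/576 = -1/576
⇒ 3j(1 5 4; 0 0 0)² = 5/99, sgn -1
Racah Σ t=1..1: t=1:−1/720 = -1/720
⇒ 3j(1 5 4; 0 -1 1)² = 8/165, sgn +1
4πI² = N·(3j₀)²·(3jₘ)² = 8/11
I = -1·√(0.727273/4π) = -0.24057125

-0.240571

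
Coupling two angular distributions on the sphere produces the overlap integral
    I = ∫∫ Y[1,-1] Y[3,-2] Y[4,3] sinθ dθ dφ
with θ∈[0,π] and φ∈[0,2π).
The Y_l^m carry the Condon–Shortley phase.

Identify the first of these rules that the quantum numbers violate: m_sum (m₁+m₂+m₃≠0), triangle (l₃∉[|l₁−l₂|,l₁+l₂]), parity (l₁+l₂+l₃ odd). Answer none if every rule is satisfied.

none

Σmᵢ = 0  ✓
l₃∈[|l₁−l₂|,l₁+l₂]=[2,4], have l₃=4  ✓
Σlᵢ = 8 ⇒ even  ✓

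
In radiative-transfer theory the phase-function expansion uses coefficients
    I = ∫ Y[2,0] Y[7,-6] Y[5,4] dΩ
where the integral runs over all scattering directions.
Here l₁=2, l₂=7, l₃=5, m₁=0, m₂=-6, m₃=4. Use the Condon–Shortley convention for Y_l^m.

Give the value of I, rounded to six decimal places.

0.000000

0 − 6 + 4 = -2 ≠ 0: azimuthal integral kills it; I = 0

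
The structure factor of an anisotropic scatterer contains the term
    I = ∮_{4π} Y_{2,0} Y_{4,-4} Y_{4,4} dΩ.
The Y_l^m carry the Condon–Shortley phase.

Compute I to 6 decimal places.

-0.229376

Rules hold: Σm=0, L=10 even, 2≤4≤6.
N = 5·9·9 = 405
Δ = 2!·2!·6!/11! = 1/13860
Racah Σ t=0..2: t=0:+1/192 t=1:−1/36 t=2:+1/192 = -5/288
⇒ 3j(2 4 4; 0 0 0)² = 20/693, sgn -1
Racah Σ t=0..0: t=0:+1/2880 = 1/2880
⇒ 3j(2 4 4; 0 -4 4)² = 28/495, sgn +1
4πI² = N·(3j₀)²·(3jₘ)² = 80/121
I = -1·√(0.661157/4π) = -0.22937568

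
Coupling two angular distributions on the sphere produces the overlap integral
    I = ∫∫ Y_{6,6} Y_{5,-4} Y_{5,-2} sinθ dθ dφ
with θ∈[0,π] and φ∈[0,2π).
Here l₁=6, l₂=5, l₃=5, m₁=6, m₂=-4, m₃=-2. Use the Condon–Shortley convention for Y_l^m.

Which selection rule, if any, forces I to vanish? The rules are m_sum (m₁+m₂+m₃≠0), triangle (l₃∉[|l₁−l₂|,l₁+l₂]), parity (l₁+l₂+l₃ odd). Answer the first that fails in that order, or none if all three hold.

Σmᵢ = 0  ✓
l₃∈[|l₁−l₂|,l₁+l₂]=[1,11], have l₃=5  ✓
Σlᵢ = 16 ⇒ even  ✓

none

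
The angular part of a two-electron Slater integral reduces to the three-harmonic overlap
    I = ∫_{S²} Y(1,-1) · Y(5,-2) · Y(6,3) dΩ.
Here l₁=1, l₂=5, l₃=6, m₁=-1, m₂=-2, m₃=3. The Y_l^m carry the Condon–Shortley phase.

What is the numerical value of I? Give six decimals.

Rules hold: Σm=0, L=12 even, 4≤6≤6.
N = 3·11·13 = 429
Δ = 0!·2!·10!/13! = 1/858
Racah Σ t=0..0: t=0:+1/14400 = 1/14400
⇒ 3j(1 5 6; 0 0 0)² = 6/143, sgn +1
Racah Σ t=0..0: t=0:+1/60480 = 1/60480
⇒ 3j(1 5 6; -1 -2 3)² = 6/143, sgn -1
4πI² = N·(3j₀)²·(3jₘ)² = 108/143
I = -1·√(0.755245/4π) = -0.24515397

-0.245154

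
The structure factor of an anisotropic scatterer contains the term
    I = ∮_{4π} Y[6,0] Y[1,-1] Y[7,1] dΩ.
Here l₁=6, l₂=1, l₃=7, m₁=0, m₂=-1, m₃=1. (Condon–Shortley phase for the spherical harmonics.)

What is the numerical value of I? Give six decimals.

-0.185147

Checks pass: Σm=0; 14 even; l₃=7∈[5,7].
(2·6+1)(2·1+1)(2·7+1) = 585
Δ: 0! 12! 2! / 15! → 1/1365
sum: t=0:+1/518400 = 1/518400
3j²(6 1 7; 0 0 0) = Δ·Π!·Σ² = 7/195  (sign -1)
sum: t=0:+1/1036800 = 1/1036800
3j²(6 1 7; 0 -1 1) = Δ·Π!·Σ² = 4/195  (sign +1)
combine: 4πI² = 585·7/195·4/195 = 28/65
take √, sign -1: I = -0.18514731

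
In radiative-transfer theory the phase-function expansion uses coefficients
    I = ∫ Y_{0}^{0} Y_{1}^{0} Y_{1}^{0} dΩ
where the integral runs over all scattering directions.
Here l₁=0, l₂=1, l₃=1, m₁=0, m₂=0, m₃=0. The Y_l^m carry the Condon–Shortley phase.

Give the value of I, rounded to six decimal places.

Rules hold: Σm=0, L=2 even, 1≤1≤1.
N = 1·3·3 = 9
Δ = 0!·0!·2!/3! = 1/3
Racah Σ t=0..0: t=0:+1/1 = 1/1
⇒ 3j(0 1 1; 0 0 0)² = 1/3, sgn -1
(m-triple is (0,0,0) — same symbol as above.)
4πI² = N·(3j₀)²·(3jₘ)² = 1/1
I = +1·√(1/4π) = 0.28209479

0.282095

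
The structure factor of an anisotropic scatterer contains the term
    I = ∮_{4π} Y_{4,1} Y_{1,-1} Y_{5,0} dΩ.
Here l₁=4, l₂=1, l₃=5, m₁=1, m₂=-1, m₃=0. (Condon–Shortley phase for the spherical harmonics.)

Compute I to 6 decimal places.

Rules hold: Σm=0, L=10 even, 3≤5≤5.
N = 9·3·11 = 297
Δ = 0!·8!·2!/11! = 1/495
Racah Σ t=0..0: t=0:+1/576 = 1/576
⇒ 3j(4 1 5; 0 0 0)² = 5/99, sgn -1
Racah Σ t=0..0: t=0:+1/1440 = 1/1440
⇒ 3j(4 1 5; 1 -1 0)² = 2/99, sgn -1
4πI² = N·(3j₀)²·(3jₘ)² = 10/33
I = +1·√(0.30303/4π) = 0.15528807

0.155288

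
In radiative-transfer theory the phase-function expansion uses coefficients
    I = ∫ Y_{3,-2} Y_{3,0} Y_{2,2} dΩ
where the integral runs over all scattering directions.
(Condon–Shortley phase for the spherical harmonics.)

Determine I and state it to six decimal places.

-0.188063

Rules hold: Σm=0, L=8 even, 0≤2≤6.
N = 7·7·5 = 245
Δ = 4!·2!·2!/9! = 1/3780
Racah Σ t=1..3: t=1:−1/24 t=2:+1/4 t=3:−1/24 = 1/6
⇒ 3j(3 3 2; 0 0 0)² = 4/105, sgn +1
Racah Σ t=3..3: t=3:−1/24 = -1/24
⇒ 3j(3 3 2; -2 0 2)² = 1/21, sgn -1
4πI² = N·(3j₀)²·(3jₘ)² = 4/9
I = -1·√(0.444444/4π) = -0.18806319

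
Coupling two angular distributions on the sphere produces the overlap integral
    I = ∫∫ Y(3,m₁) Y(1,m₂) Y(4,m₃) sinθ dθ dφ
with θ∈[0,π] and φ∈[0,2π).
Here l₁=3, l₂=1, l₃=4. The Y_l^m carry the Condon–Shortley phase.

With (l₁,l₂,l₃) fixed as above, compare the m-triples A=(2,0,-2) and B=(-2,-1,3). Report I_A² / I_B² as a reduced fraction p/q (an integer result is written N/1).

Shared (l₁,l₂,l₃)=(3,1,4): N and (l;000)² cancel in I_A²/I_B².
A: Δ = 0!·6!·2!/9! = 1/252; Racah Σ t=0..0: t=0:+1/120 = 1/120; ⇒ 3j(3 1 4; 2 0 -2)² = 1/21, sgn +1
B: Δ = 0!·6!·2!/9! = 1/252; Racah Σ t=0..0: t=0:+1/240 = 1/240; ⇒ 3j(3 1 4; -2 -1 3)² = 1/12, sgn -1
I_A²/I_B² = (1/21)/(1/12) = 4/7

4/7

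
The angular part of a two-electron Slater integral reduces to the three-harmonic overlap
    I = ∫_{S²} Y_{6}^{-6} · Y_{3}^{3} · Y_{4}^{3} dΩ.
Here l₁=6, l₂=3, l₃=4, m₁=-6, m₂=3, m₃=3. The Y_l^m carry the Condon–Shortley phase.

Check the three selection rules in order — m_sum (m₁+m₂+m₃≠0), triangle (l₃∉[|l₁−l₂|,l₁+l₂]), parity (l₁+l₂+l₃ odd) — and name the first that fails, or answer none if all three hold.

parity

m₁+m₂+m₃ = -6 + 3 + 3 = 0  ✓
triangle: |6−3|=3 ≤ l₃=4 ≤ 6+3=9  ✓
parity: l₁+l₂+l₃ = 13 is odd  ✗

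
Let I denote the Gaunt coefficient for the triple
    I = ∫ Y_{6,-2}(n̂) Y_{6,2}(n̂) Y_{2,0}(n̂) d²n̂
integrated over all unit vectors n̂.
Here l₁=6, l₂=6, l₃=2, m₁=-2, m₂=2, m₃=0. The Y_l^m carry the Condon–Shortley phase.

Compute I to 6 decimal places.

0.114688

m-sum 0 ✓  L=14 even ✓  0≤2≤12 ✓
Π(2lᵢ+1) = 13×13×5 = 845
triangle coeff Δ(6,6,2) = 1/90090
Σ_t [4,6]: t=4:+1/69120 t=5:−1/14400 t=6:+1/69120 = -7/172800
(3j)²=14/715 [(6 6 2; 0 0 0)], sign=-1
Σ_t [6,8]: t=6:+1/69120 t=7:−1/30240 t=8:+1/322560 = -1/64512
(3j)²=10/1001 [(6 6 2; -2 2 0)], sign=-1
⇒ 4πI² = 20/121
I = (+1)√(20/121/(4π)) = 0.11468784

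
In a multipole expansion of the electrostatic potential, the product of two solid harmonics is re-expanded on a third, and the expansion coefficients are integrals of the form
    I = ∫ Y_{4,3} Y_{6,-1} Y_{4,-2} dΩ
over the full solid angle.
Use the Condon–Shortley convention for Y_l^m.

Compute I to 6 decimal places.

0.160153

Checks pass: Σm=0; 14 even; l₃=4∈[2,10].
(2·4+1)(2·6+1)(2·4+1) = 1053
Δ: 6! 2! 6! / 15! → 1/1261260
sum: t=2:+1/4608 t=3:−1/1296 t=4:+1/4608 = -7/20736
3j²(4 6 4; 0 0 0) = Δ·Π!·Σ² = 20/1287  (sign -1)
sum: t=0:+1/86400 t=1:−1/11520 = -13/172800
3j²(4 6 4; 3 -1 -2) = Δ·Π!·Σ² = 13/660  (sign -1)
combine: 4πI² = 1053·20/1287·13/660 = 39/121
take √, sign +1: I = 0.16015286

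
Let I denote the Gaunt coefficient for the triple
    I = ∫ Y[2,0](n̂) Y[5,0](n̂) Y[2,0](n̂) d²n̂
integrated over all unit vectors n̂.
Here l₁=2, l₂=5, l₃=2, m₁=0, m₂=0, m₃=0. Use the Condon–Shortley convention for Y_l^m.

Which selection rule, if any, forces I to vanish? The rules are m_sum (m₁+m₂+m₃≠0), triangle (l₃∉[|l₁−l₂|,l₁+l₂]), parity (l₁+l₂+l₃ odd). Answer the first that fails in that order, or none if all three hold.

m₁+m₂+m₃ = 0 + 0 + 0 = 0  ✓
triangle: |2−5|=3 ≤ l₃=2 ≤ 2+5=7  ✗
parity: l₁+l₂+l₃ = 9 is odd

triangle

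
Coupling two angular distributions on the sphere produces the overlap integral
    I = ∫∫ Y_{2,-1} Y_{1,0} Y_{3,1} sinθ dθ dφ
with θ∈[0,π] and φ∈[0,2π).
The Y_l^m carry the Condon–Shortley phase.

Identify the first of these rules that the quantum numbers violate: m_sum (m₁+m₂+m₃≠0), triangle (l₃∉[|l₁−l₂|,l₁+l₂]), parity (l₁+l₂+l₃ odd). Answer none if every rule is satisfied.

Σmᵢ = 0  ✓
l₃∈[|l₁−l₂|,l₁+l₂]=[1,3], have l₃=3  ✓
Σlᵢ = 6 ⇒ even  ✓

none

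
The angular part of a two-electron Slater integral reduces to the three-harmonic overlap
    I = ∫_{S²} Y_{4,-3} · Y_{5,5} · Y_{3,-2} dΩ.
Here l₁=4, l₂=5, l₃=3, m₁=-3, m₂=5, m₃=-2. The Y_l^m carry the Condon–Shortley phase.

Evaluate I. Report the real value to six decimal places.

-0.212007

Rules hold: Σm=0, L=12 even, 1≤3≤9.
N = 9·11·7 = 693
Δ = 6!·2!·4!/13! = 1/180180
Racah Σ t=2..4: t=2:+1/576 t=3:−1/144 t=4:+1/576 = -1/288
⇒ 3j(4 5 3; 0 0 0)² = 20/1001, sgn +1
Racah Σ t=6..6: t=6:+1/17280 = 1/17280
⇒ 3j(4 5 3; -3 5 -2)² = 35/858, sgn -1
4πI² = N·(3j₀)²·(3jₘ)² = 1050/1859
I = -1·√(0.56482/4π) = -0.21200691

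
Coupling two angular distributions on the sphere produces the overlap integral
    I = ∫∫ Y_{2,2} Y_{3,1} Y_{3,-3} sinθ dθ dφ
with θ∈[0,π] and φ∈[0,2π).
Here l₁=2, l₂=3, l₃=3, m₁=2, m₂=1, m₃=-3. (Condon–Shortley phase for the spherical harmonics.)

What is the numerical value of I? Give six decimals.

Rules hold: Σm=0, L=8 even, 1≤3≤5.
N = 5·7·7 = 245
Δ = 2!·2!·4!/9! = 1/3780
Racah Σ t=0..2: t=0:+1/24 t=1:−1/4 t=2:+1/24 = -1/6
⇒ 3j(2 3 3; 0 0 0)² = 4/105, sgn +1
Racah Σ t=0..0: t=0:+1/96 = 1/96
⇒ 3j(2 3 3; 2 1 -3)² = 1/42, sgn +1
4πI² = N·(3j₀)²·(3jₘ)² = 2/9
I = +1·√(0.222222/4π) = 0.13298076

0.132981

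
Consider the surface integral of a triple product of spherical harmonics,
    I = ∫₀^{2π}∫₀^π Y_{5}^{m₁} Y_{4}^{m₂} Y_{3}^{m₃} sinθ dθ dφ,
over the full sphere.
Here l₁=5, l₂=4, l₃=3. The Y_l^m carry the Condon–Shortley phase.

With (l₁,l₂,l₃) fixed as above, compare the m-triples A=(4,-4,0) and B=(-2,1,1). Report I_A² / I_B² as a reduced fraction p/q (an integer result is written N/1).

Same 5,4,3: normalisation and zero-m 3j drop out of the ratio.
A: Δ: 6! 4! 2! / 13! → 1/180180; sum: t=0:+1/8640 = 1/8640; 3j²(5 4 3; 4 -4 0) = Δ·Π!·Σ² = 28/715  (sign -1)
B: Δ: 6! 4! 2! / 13! → 1/180180; sum: t=3:−1/1728 t=4:+1/288 t=5:−1/960 = 1/540; 3j²(5 4 3; -2 1 1) = Δ·Π!·Σ² = 128/6435  (sign +1)
I_A²/I_B² = (28/715)/(128/6435) = 63/32

63/32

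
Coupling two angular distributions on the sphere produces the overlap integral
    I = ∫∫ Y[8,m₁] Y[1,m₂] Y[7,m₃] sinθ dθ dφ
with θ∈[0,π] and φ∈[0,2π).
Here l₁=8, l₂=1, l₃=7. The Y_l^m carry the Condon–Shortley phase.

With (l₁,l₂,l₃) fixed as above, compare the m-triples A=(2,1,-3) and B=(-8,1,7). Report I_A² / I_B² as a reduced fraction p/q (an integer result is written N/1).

1/8

l's match ⇒ only the (l;m) 3-j factors differ between A and B.
A: triangle coeff Δ(8,1,7) = 1/2040; Σ_t [2,2]: t=2:+1/174182400 = 1/174182400; (3j)²=1/136 [(8 1 7; 2 1 -3)], sign=+1
B: triangle coeff Δ(8,1,7) = 1/2040; Σ_t [2,2]: t=2:+1/174356582400 = 1/174356582400; (3j)²=1/17 [(8 1 7; -8 1 7)], sign=+1
I_A²/I_B² = (1/136)/(1/17) = 1/8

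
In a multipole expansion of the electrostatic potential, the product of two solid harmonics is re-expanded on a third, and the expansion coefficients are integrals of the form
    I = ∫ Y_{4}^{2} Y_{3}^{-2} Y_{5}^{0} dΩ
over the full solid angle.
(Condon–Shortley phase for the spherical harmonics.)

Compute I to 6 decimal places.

m-sum 0 ✓  L=12 even ✓  1≤5≤7 ✓
Π(2lᵢ+1) = 9×7×11 = 693
triangle coeff Δ(4,3,5) = 1/180180
Σ_t [0,2]: t=0:+1/576 t=1:−1/144 t=2:+1/576 = -1/288
(3j)²=20/1001 [(4 3 5; 0 0 0)], sign=+1
Σ_t [0,1]: t=0:+1/576 t=1:−1/2880 = 1/720
(3j)²=80/3003 [(4 3 5; 2 -2 0)], sign=-1
⇒ 4πI² = 4800/13013
I = (-1)√(4800/13013/(4π)) = -0.17132746

-0.171327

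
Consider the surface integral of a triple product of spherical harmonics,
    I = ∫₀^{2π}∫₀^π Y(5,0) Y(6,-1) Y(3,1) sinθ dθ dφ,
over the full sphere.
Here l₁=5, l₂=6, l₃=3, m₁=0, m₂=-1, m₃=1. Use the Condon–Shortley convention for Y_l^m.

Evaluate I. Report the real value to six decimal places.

-0.077843

m-sum 0 ✓  L=14 even ✓  1≤3≤11 ✓
Π(2lᵢ+1) = 11×13×7 = 1001
triangle coeff Δ(5,6,3) = 1/675675
Σ_t [3,5]: t=3:−1/8640 t=4:+1/2304 t=5:−1/8640 = 7/34560
(3j)²=7/429 [(5 6 3; 0 0 0)], sign=-1
Σ_t [3,5]: t=3:−1/5760 t=4:+1/3456 t=5:−1/34560 = 1/11520
(3j)²=2/429 [(5 6 3; 0 -1 1)], sign=+1
⇒ 4πI² = 98/1287
I = (-1)√(98/1287/(4π)) = -0.07784287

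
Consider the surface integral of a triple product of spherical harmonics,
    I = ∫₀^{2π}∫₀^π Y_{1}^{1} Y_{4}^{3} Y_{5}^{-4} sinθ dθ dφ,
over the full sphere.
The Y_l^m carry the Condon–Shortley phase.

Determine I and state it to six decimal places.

0.294638

Rules hold: Σm=0, L=10 even, 3≤5≤5.
N = 3·9·11 = 297
Δ = 0!·2!·8!/11! = 1/495
Racah Σ t=0..0: t=0:+1/576 = 1/576
⇒ 3j(1 4 5; 0 0 0)² = 5/99, sgn -1
Racah Σ t=0..0: t=0:+1/10080 = 1/10080
⇒ 3j(1 4 5; 1 3 -4)² = 4/55, sgn -1
4πI² = N·(3j₀)²·(3jₘ)² = 12/11
I = +1·√(1.09091/4π) = 0.29463840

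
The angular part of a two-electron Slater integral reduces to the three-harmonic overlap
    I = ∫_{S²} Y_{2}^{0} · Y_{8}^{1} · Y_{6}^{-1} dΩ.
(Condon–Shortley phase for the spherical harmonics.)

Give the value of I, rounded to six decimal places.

-0.233332

m-sum 0 ✓  L=16 even ✓  6≤6≤10 ✓
Π(2lᵢ+1) = 5×17×13 = 1105
triangle coeff Δ(2,8,6) = 1/30940
Σ_t [2,2]: t=2:+1/2073600 = 1/2073600
(3j)²=28/1105 [(2 8 6; 0 0 0)], sign=+1
Σ_t [2,2]: t=2:+1/2419200 = 1/2419200
(3j)²=27/1105 [(2 8 6; 0 1 -1)], sign=-1
⇒ 4πI² = 756/1105
I = (-1)√(756/1105/(4π)) = -0.23333228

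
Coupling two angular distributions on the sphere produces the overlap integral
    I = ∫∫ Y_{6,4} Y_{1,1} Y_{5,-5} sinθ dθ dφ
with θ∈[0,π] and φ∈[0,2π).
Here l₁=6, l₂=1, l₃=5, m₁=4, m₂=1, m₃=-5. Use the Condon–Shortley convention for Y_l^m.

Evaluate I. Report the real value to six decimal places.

Rules hold: Σm=0, L=12 even, 5≤5≤7.
N = 13·3·11 = 429
Δ = 2!·10!·0!/13! = 1/858
Racah Σ t=1..1: t=1:−1/14400 = -1/14400
⇒ 3j(6 1 5; 0 0 0)² = 6/143, sgn +1
Racah Σ t=2..2: t=2:+1/7257600 = 1/7257600
⇒ 3j(6 1 5; 4 1 -5)² = 1/858, sgn +1
4πI² = N·(3j₀)²·(3jₘ)² = 3/143
I = +1·√(0.020979/4π) = 0.04085899

0.040859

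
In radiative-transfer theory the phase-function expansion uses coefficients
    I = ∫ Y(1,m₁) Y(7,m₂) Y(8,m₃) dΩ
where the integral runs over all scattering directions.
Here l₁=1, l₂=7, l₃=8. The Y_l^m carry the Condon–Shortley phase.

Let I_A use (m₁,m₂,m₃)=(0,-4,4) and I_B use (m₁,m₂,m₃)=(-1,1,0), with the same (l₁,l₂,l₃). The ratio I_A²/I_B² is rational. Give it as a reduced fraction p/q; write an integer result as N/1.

12/7

Same 1,7,8: normalisation and zero-m 3j drop out of the ratio.
A: Δ: 0! 2! 14! / 17! → 1/2040; sum: t=0:+1/239500800 = 1/239500800; 3j²(1 7 8; 0 -4 4) = Δ·Π!·Σ² = 2/85  (sign +1)
B: Δ: 0! 2! 14! / 17! → 1/2040; sum: t=0:+1/58060800 = 1/58060800; 3j²(1 7 8; -1 1 0) = Δ·Π!·Σ² = 7/510  (sign +1)
I_A²/I_B² = (2/85)/(7/510) = 12/7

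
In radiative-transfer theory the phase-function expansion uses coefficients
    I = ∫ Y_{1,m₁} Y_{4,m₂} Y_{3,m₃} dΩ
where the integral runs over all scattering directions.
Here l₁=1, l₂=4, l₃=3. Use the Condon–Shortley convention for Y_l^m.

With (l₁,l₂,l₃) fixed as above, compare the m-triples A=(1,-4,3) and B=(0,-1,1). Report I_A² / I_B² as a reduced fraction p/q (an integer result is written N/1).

l's match ⇒ only the (l;m) 3-j factors differ between A and B.
A: triangle coeff Δ(1,4,3) = 1/252; Σ_t [0,0]: t=0:+1/1440 = 1/1440; (3j)²=1/9 [(1 4 3; 1 -4 3)], sign=+1
B: triangle coeff Δ(1,4,3) = 1/252; Σ_t [1,1]: t=1:−1/48 = -1/48; (3j)²=5/84 [(1 4 3; 0 -1 1)], sign=-1
I_A²/I_B² = (1/9)/(5/84) = 28/15

28/15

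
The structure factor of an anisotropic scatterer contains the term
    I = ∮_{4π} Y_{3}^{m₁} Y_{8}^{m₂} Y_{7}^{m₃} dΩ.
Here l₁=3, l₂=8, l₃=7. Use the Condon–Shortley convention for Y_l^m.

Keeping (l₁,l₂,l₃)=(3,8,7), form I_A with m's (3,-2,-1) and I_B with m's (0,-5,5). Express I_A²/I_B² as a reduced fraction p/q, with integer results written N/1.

Shared (l₁,l₂,l₃)=(3,8,7): N and (l;000)² cancel in I_A²/I_B².
A: Δ = 4!·2!·12!/19! = 1/5290740; Racah Σ t=0..0: t=0:+1/24883200 = 1/24883200; ⇒ 3j(3 8 7; 3 -2 -1)² = 70/4199, sgn +1
B: Δ = 4!·2!·12!/19! = 1/5290740; Racah Σ t=1..3: t=1:−1/87091200 t=2:+1/159667200 t=3:−1/5748019200 = -31/5748019200; ⇒ 3j(3 8 7; 0 -5 5)² = 961/135660, sgn -1
I_A²/I_B² = (70/4199)/(961/135660) = 29400/12493

29400/12493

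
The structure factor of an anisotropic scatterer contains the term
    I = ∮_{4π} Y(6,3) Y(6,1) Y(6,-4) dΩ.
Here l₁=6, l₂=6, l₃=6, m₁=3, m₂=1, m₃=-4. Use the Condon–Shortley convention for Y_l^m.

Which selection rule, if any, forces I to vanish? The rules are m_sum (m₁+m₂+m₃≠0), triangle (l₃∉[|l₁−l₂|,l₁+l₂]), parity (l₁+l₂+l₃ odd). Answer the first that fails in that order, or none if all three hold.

none

azimuthal sum: 3 + 1 − 4 = 0  ✓
0 ≤ 6 ≤ 12 (triangle on l)  ✓
L = 6 + 6 + 6 = 18 (even)  ✓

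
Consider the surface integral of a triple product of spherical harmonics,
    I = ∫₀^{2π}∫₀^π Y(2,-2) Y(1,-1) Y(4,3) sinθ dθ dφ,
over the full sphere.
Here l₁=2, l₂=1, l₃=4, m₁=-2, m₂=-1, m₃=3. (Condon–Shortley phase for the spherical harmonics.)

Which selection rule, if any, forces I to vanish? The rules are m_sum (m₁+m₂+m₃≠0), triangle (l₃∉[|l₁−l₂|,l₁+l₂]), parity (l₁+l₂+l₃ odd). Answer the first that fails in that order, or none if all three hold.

triangle

m₁+m₂+m₃ = -2 − 1 + 3 = 0  ✓
triangle: |2−1|=1 ≤ l₃=4 ≤ 2+1=3  ✗
parity: l₁+l₂+l₃ = 7 is odd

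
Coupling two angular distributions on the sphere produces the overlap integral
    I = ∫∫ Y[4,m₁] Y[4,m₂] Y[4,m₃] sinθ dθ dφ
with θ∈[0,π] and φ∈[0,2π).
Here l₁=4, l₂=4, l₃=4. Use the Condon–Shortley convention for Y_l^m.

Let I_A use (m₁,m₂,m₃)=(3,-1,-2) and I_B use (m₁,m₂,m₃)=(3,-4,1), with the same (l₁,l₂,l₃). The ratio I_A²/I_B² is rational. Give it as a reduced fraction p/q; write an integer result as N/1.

1/7

l's match ⇒ only the (l;m) 3-j factors differ between A and B.
A: triangle coeff Δ(4,4,4) = 1/450450; Σ_t [0,1]: t=0:+1/864 t=1:−1/576 = -1/1728; (3j)²=5/1287 [(4 4 4; 3 -1 -2)], sign=-1
B: triangle coeff Δ(4,4,4) = 1/450450; Σ_t [0,0]: t=0:+1/3456 = 1/3456; (3j)²=35/1287 [(4 4 4; 3 -4 1)], sign=-1
I_A²/I_B² = (5/1287)/(35/1287) = 1/7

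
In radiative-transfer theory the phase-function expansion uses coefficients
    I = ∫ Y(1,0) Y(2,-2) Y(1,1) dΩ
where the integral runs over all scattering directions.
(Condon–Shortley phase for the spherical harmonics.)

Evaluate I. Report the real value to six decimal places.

0.000000

Σmᵢ = -1 ≠ 0, so the φ-integral vanishes; I = 0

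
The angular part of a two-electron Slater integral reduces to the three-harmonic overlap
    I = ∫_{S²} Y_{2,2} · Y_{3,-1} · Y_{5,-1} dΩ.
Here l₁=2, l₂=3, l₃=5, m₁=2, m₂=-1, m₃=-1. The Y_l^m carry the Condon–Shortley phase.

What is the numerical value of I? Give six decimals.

Rules hold: Σm=0, L=10 even, 1≤5≤5.
N = 5·7·11 = 385
Δ = 0!·4!·6!/11! = 1/2310
Racah Σ t=0..0: t=0:+1/144 = 1/144
⇒ 3j(2 3 5; 0 0 0)² = 10/231, sgn -1
Racah Σ t=0..0: t=0:+1/1152 = 1/1152
⇒ 3j(2 3 5; 2 -1 -1)² = 1/154, sgn +1
4πI² = N·(3j₀)²·(3jₘ)² = 25/231
I = -1·√(0.108225/4π) = -0.09280237

-0.092802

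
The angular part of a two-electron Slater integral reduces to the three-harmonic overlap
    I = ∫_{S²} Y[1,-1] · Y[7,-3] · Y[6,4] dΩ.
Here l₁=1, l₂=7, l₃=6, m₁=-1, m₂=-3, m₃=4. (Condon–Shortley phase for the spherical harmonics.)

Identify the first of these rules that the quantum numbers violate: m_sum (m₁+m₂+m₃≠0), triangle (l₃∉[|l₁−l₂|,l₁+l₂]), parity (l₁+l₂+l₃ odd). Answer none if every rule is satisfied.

none

azimuthal sum: -1 − 3 + 4 = 0  ✓
6 ≤ 6 ≤ 8 (triangle on l)  ✓
L = 1 + 7 + 6 = 14 (even)  ✓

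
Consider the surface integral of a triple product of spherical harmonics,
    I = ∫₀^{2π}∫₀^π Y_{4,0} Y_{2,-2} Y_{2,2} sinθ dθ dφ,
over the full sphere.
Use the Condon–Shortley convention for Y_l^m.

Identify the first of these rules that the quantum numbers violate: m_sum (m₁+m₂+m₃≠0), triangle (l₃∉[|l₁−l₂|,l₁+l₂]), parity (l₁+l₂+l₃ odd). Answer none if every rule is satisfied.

azimuthal sum: 0 − 2 + 2 = 0  ✓
2 ≤ 2 ≤ 6 (triangle on l)  ✓
L = 4 + 2 + 2 = 8 (even)  ✓

none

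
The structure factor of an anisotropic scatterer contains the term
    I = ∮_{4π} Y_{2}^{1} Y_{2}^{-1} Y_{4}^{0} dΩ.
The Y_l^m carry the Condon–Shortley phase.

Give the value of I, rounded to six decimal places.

Rules hold: Σm=0, L=8 even, 0≤4≤4.
N = 5·5·9 = 225
Δ = 0!·4!·4!/9! = 1/630
Racah Σ t=0..0: t=0:+1/16 = 1/16
⇒ 3j(2 2 4; 0 0 0)² = 2/35, sgn +1
Racah Σ t=0..0: t=0:+1/36 = 1/36
⇒ 3j(2 2 4; 1 -1 0)² = 8/315, sgn +1
4πI² = N·(3j₀)²·(3jₘ)² = 16/49
I = +1·√(0.326531/4π) = 0.16119702

0.161197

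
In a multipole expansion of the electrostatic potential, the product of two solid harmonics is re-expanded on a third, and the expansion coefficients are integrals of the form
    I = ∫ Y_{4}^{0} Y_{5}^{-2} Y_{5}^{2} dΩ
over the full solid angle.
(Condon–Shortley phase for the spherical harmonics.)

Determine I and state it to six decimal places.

Rules hold: Σm=0, L=14 even, 1≤5≤9.
N = 9·11·11 = 1089
Δ = 4!·4!·6!/15! = 1/3153150
Racah Σ t=0..4: t=0:+1/69120 t=1:−1/1728 t=2:+1/576 t=3:−1/1728 t=4:+1/69120 = 7/11520
⇒ 3j(4 5 5; 0 0 0)² = 2/143, sgn -1
Racah Σ t=0..3: t=0:+1/20736 t=1:−1/1728 t=2:+1/1920 t=3:−1/25920 = -1/20736
⇒ 3j(4 5 5; 0 -2 2)² = 1/2574, sgn +1
4πI² = N·(3j₀)²·(3jₘ)² = 1/169
I = -1·√(0.00591716/4π) = -0.02169960

-0.021700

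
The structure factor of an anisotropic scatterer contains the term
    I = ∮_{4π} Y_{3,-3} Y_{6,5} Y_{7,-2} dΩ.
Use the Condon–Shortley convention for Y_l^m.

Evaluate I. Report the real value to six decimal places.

m-sum 0 ✓  L=16 even ✓  3≤7≤9 ✓
Π(2lᵢ+1) = 7×13×15 = 1365
triangle coeff Δ(3,6,7) = 1/2042040
Σ_t [0,2]: t=0:+1/207360 t=1:−1/57600 t=2:+1/207360 = -1/129600
(3j)²=168/12155 [(3 6 7; 0 0 0)], sign=+1
Σ_t [2,2]: t=2:+1/17418240 = 1/17418240
(3j)²=25/12376 [(3 6 7; -3 5 -2)], sign=-1
⇒ 4πI² = 1575/41327
I = (-1)√(1575/41327/(4π)) = -0.05507042

-0.055070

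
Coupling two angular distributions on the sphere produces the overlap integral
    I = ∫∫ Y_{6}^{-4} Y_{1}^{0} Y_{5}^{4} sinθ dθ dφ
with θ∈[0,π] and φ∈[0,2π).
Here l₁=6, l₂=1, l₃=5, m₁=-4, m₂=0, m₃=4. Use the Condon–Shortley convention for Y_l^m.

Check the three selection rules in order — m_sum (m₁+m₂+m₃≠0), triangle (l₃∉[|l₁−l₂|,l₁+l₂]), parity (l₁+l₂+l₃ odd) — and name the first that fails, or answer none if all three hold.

none

Σmᵢ = 0  ✓
l₃∈[|l₁−l₂|,l₁+l₂]=[5,7], have l₃=5  ✓
Σlᵢ = 12 ⇒ even  ✓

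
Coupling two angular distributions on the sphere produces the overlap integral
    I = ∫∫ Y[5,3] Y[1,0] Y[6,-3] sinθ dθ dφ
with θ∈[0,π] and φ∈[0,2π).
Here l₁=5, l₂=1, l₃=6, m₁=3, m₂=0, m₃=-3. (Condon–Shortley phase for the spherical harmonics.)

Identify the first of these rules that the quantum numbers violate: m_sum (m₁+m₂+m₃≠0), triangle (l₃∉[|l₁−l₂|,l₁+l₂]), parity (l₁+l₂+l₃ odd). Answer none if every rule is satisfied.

none

m₁+m₂+m₃ = 3 + 0 − 3 = 0  ✓
triangle: |5−1|=4 ≤ l₃=6 ≤ 5+1=6  ✓
parity: l₁+l₂+l₃ = 12 is even  ✓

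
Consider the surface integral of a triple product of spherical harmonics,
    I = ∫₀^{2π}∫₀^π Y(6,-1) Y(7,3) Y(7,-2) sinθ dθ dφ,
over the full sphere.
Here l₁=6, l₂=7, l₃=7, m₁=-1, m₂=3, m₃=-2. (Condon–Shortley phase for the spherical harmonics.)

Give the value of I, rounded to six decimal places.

-0.088297

Checks pass: Σm=0; 20 even; l₃=7∈[1,13].
(2·6+1)(2·7+1)(2·7+1) = 2925
Δ: 6! 6! 8! / 21! → 1/2444321880
sum: t=0:+1/2612736000 t=1:−1/20736000 t=2:+1/1658880 t=3:−1/746496 t=4:+1/1658880 t=5:−1/20736000 t=6:+1/2612736000 = -1/4354560
3j²(6 7 7; 0 0 0) = Δ·Π!·Σ² = 1000/138567  (sign +1)
sum: t=2:+1/232243200 t=3:−1/8709120 t=4:+1/2488320 t=5:−1/4147200 t=6:+1/49766400 = 7/99532800
3j²(6 7 7; -1 3 -2) = Δ·Π!·Σ² = 1715/369512  (sign -1)
combine: 4πI² = 2925·1000/138567·1715/369512 = 16078125/164109517
take √, sign -1: I = -0.08829699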